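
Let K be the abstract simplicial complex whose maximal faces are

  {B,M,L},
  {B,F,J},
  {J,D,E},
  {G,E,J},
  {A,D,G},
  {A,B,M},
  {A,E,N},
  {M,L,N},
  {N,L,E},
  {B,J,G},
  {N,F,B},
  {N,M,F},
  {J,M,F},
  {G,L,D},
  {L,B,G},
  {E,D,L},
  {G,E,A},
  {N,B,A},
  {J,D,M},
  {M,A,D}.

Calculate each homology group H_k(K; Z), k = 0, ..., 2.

We work with the vertex ordering A < B < D < E < F < G < J < L < M < N. The simplices of K, each written with vertices in increasing order, are:

  0-simplices (10): A, B, D, E, F, G, J, L, M, N
  1-simplices (30): AB, AD, AE, AG, AM, AN, BF, BG, BJ, BL, BM, BN, DE, DG, DJ, DL, DM, EG, EJ, EL, EN, FJ, FM, FN, GJ, GL, JM, LM, LN, MN
  2-simplices (20): ABM, ABN, ADG, ADM, AEG, AEN, BFJ, BFN, BGJ, BGL, BLM, DEJ, DEL, DGL, DJM, EGJ, ELN, FJM, FMN, LMN

Hence C_0 ≅ Z^10, C_1 ≅ Z^30, C_2 ≅ Z^20.

∂_1: C_1 → C_0 is given by ∂[p,q] = [q] − [p]. For instance
  ∂JM = M − J.
This gives a 10×30 integer matrix of rank 9; reducing to Smith normal form yields diagonal entries (1,1,1,1,1,1,1,1,1).

Boundary ∂_2: C_2 → C_1 acts by ∂[p,q,r] = [q,r] − [p,r] + [p,q]. For instance
  ∂DJM = JM − DM + DJ,
  ∂AEG = EG − AG + AE.
The 30×20 boundary matrix has rank 20 and Smith normal form diag(1,1,1,1,1,1,1,1,1,1,1,1,1,1,1,1,1,1,1,2).

Now H_k = ker ∂_k / im ∂_{k+1}, so:

  H_0: rank C_0 − rank ∂_1 = 10 − 9 = 1, and the invariant factors of ∂_1 are all 1, so H_0 ≅ Z.
  H_1: rank ker ∂_1 − rank ∂_2 = (30 − 9) − 20 = 1, and ∂_2 has invariant factor 2 > 1, so H_1 ≅ Z ⊕ Z/2Z.
  H_2: rank ker ∂_2 − rank ∂_3 = (20 − 20) − 0 = 0, and there is no ∂_3, so H_2 ≅ 0.

As a check, the Euler characteristic is 10 − 30 + 20 = 0, which agrees with 1 − 1 + 0 = 0.

H_0 = Z,  H_1 = Z ⊕ Z/2Z,  H_2 = 0.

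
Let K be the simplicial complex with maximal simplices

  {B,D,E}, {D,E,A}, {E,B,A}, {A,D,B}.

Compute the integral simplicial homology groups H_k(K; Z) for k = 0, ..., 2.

Take the total order A < B < D < E on the vertex set. Then K (dimension 2) consists of the simplices:

  0-simplices (4): A, B, D, E
  1-simplices (6): AB, AD, AE, BD, BE, DE
  2-simplices (4): ABD, ABE, ADE, BDE

so the chain groups are C_0 ≅ Z^4, C_1 ≅ Z^6, C_2 ≅ Z^4.

Boundary ∂_1: C_1 → C_0 is given by ∂[p,q] = [q] − [p].
The resulting 4×6 matrix has rank 3, and its Smith normal form has invariant factors (1,1,1).

∂_2: C_2 → C_1 acts by ∂[p,q,r] = [q,r] − [p,r] + [p,q]. For instance
  ∂BDE = DE − BE + BD,
  ∂ADE = DE − AE + AD.
As a 6×4 matrix over Z this has rank 3, with invariant factors (1,1,1).

Computing H_k = (kernel of ∂_k) / (image of ∂_{k+1}):

  H_0: rank C_0 − rank ∂_1 = 4 − 3 = 1, and the invariant factors of ∂_1 are all 1, so H_0 = Z.
  H_1: rank ker ∂_1 − rank ∂_2 = (6 − 3) − 3 = 0, and the invariant factors of ∂_2 are all 1, so H_1 = 0.
  H_2: rank ker ∂_2 − rank ∂_3 = (4 − 3) − 0 = 1, and there is no ∂_3, so H_2 = Z.

H_0 = Z,  H_1 = 0,  H_2 = Z.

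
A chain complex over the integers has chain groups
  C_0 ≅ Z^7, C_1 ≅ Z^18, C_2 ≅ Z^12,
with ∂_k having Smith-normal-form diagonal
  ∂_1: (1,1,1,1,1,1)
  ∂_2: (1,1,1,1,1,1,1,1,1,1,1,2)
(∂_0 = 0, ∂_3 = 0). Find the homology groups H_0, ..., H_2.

H_0 ≅ Z,  H_1 ≅ Z/2,  H_2 = 0.

H_0: b_0 = 7 − 0 − 6 = 1; torsion from ∂_1 factors > 1: none. So H_0 ≅ Z.
H_1: b_1 = 18 − 6 − 12 = 0; torsion from ∂_2 factors > 1: [2]. So H_1 ≅ Z/2.
H_2: b_2 = 12 − 12 − 0 = 0; torsion from ∂_3 factors > 1: none. So H_2 ≅ 0.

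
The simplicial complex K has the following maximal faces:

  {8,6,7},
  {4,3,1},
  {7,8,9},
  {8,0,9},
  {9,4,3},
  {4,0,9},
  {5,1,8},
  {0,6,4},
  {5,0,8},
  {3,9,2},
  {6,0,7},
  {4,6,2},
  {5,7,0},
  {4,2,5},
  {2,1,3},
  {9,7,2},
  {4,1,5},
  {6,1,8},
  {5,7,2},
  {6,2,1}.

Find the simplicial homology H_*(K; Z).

H_0 = Z,  H_1 = Z ⊕ Z/2,  H_2 = 0.

Take the total order 0 < 1 < 2 < 3 < 4 < 5 < 6 < 7 < 8 < 9 on the vertex set. Then K (dimension 2) consists of the simplices:

  0-simplices (10): [0], [1], [2], [3], [4], [5], [6], [7], [8], [9]
  1-simplices (30): (30 of them)
  2-simplices (20): (20 of them)

giving chain groups C_0 ≅ Z^10, C_1 ≅ Z^30, C_2 ≅ Z^20.

∂_1: C_1 → C_0 sends each edge [p,q] (with p < q) to q − p. For instance
  ∂[2,5] = [5] − [2].
As a 10×30 matrix over Z this has rank 9, with invariant factors (1,1,1,1,1,1,1,1,1).

The boundary map ∂_2: C_2 → C_1 sends each 2-simplex [p,q,r] to [q,r] − [p,r] + [p,q]. For instance
  ∂[7,8,9] = [8,9] − [7,9] + [7,8],
  ∂[0,5,7] = [5,7] − [0,7] + [0,5].
As a 30×20 matrix over Z this has rank 20, with invariant factors (1,1,1,1,1,1,1,1,1,1,1,1,1,1,1,1,1,1,1,2).

Computing H_k = (kernel of ∂_k) / (image of ∂_{k+1}):

  H_0: rank C_0 − rank ∂_1 = 10 − 9 = 1, and the invariant factors of ∂_1 are all 1, so H_0 = Z.
  H_1: rank ker ∂_1 − rank ∂_2 = (30 − 9) − 20 = 1, and ∂_2 has invariant factor 2 > 1, so H_1 = Z ⊕ Z/2.
  H_2: rank ker ∂_2 − rank ∂_3 = (20 − 20) − 0 = 0, and there is no ∂_3, so H_2 = 0.

As a check, the Euler characteristic is 10 − 30 + 20 = 0, which agrees with 1 − 1 + 0 = 0.
(K is a triangulation of the Klein bottle.)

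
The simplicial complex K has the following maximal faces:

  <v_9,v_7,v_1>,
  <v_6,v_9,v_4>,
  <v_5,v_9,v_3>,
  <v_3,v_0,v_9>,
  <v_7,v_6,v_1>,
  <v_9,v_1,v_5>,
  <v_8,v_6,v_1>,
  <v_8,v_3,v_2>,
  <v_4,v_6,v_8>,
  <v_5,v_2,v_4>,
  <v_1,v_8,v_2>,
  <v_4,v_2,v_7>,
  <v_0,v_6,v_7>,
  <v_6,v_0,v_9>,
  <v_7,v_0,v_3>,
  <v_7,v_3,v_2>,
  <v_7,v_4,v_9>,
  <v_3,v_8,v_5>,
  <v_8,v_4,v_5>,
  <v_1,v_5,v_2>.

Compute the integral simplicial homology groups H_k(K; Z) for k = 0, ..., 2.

K has 10 vertices, 30 edges, 20 triangles.
rank ∂_0 = 0, rank ∂_1 = 9 ⇒ b_0 = 10 − 0 − 9 = 1; all invariant factors of ∂_1 are 1 so no torsion. So H_0 ≅ Z.
rank ∂_1 = 9, rank ∂_2 = 20 ⇒ b_1 = 30 − 9 − 20 = 1; ∂_2 has invariant factor(s) [2] giving torsion. So H_1 ≅ Z ⊕ Z/2.
rank ∂_2 = 20, rank ∂_3 = 0 ⇒ b_2 = 20 − 20 − 0 = 0. So H_2 ≅ 0.

H_0 = Z,  H_1 = Z ⊕ Z/2,  H_2 = 0.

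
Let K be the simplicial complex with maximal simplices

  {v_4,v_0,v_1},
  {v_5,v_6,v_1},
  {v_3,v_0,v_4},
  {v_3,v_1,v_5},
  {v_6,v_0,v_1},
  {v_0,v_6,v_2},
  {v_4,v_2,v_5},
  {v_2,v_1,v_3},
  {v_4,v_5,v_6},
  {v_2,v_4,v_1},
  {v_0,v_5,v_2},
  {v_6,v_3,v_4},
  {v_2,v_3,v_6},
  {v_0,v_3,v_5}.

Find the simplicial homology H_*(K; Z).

H_0 = Z,  H_1 = Z^2,  H_2 = Z.

Order the vertices as v_0 < v_1 < v_2 < v_3 < v_4 < v_5 < v_6. Listing each simplex with vertices in this order, K has dimension 2 with simplices:

  0-simplices (7): [v_0], [v_1], [v_2], [v_3], [v_4], [v_5], [v_6]
  1-simplices (21): (21 of them)
  2-simplices (14): (14 of them)

Hence C_0 ≅ Z^7, C_1 ≅ Z^21, C_2 ≅ Z^14.

∂_1: C_1 → C_0 sends each edge [p,q] (with p < q) to q − p. For instance
  ∂[v_1,v_2] = [v_2] − [v_1].
The resulting 7×21 matrix has rank 6, and its Smith normal form has invariant factors (1,1,1,1,1,1).

Boundary ∂_2: C_2 → C_1 sends each 2-simplex [p,q,r] to [q,r] − [p,r] + [p,q]. For instance
  ∂[v_1,v_5,v_6] = [v_5,v_6] − [v_1,v_6] + [v_1,v_5],
  ∂[v_2,v_3,v_6] = [v_3,v_6] − [v_2,v_6] + [v_2,v_3].
The resulting 21×14 matrix has rank 13, and its Smith normal form has invariant factors (1,1,1,1,1,1,1,1,1,1,1,1,1).

Computing H_k = (kernel of ∂_k) / (image of ∂_{k+1}):

  H_0: rank C_0 − rank ∂_1 = 7 − 6 = 1, and the invariant factors of ∂_1 are all 1, so H_0 ≅ Z.
  H_1: rank ker ∂_1 − rank ∂_2 = (21 − 6) − 13 = 2, and the invariant factors of ∂_2 are all 1, so H_1 ≅ Z^2.
  H_2: rank ker ∂_2 − rank ∂_3 = (14 − 13) − 0 = 1, and there is no ∂_3, so H_2 ≅ Z.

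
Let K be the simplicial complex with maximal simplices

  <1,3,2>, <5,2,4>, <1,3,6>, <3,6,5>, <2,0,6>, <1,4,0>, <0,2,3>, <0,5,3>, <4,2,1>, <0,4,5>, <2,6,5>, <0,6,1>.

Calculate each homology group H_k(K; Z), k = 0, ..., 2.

K has 7 vertices, 18 edges, 12 triangles.
rank ∂_0 = 0, rank ∂_1 = 6 ⇒ b_0 = 7 − 0 − 6 = 1; all invariant factors of ∂_1 are 1 so no torsion. So H_0 ≅ Z.
rank ∂_1 = 6, rank ∂_2 = 12 ⇒ b_1 = 18 − 6 − 12 = 0; ∂_2 has invariant factor(s) [2] giving torsion. So H_1 ≅ Z/2.
rank ∂_2 = 12, rank ∂_3 = 0 ⇒ b_2 = 12 − 12 − 0 = 0. So H_2 ≅ 0.

H_0 = Z,  H_1 = Z/2,  H_2 = 0.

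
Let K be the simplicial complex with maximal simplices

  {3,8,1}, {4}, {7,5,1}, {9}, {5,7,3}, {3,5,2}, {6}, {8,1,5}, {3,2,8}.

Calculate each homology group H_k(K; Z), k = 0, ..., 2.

H_0 ≅ Z^4,  H_1 ≅ Z,  H_2 = 0.

K has 9 vertices, 12 edges, 6 triangles.
rank ∂_0 = 0, rank ∂_1 = 5 ⇒ b_0 = 9 − 0 − 5 = 4; all invariant factors of ∂_1 are 1 so no torsion. So H_0 = Z^4.
rank ∂_1 = 5, rank ∂_2 = 6 ⇒ b_1 = 12 − 5 − 6 = 1; all invariant factors of ∂_2 are 1 so no torsion. So H_1 = Z.
rank ∂_2 = 6, rank ∂_3 = 0 ⇒ b_2 = 6 − 6 − 0 = 0. So H_2 = 0.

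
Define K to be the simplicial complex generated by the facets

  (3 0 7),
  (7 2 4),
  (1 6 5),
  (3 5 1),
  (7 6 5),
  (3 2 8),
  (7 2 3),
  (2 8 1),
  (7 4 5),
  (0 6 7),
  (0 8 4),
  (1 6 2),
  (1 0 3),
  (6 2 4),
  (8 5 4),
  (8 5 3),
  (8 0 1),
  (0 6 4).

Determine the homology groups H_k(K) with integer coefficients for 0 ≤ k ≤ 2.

H_0 ≅ Z,  H_1 ≅ Z ⊕ Z_2,  H_2 = 0.

K has 9 vertices, 27 edges, 18 triangles.
rank ∂_0 = 0, rank ∂_1 = 8 ⇒ b_0 = 9 − 0 − 8 = 1; all invariant factors of ∂_1 are 1 so no torsion. So H_0 ≅ Z.
rank ∂_1 = 8, rank ∂_2 = 18 ⇒ b_1 = 27 − 8 − 18 = 1; ∂_2 has invariant factor(s) [2] giving torsion. So H_1 ≅ Z ⊕ Z_2.
rank ∂_2 = 18, rank ∂_3 = 0 ⇒ b_2 = 18 − 18 − 0 = 0. So H_2 ≅ 0.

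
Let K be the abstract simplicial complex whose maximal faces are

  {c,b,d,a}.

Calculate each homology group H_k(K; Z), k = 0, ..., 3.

H_0 = Z,  H_1 = 0,  H_2 = 0,  H_3 = 0.

Fix the vertex order a < b < c < d and write every simplex with vertices in increasing order. Then dim K = 3 and the simplices of K are:

  0-simplices (4): a, b, c, d
  1-simplices (6): ab, ac, ad, bc, bd, cd
  2-simplices (4): abc, abd, acd, bcd
  3-simplices (1): abcd

Hence C_0 ≅ Z^4, C_1 ≅ Z^6, C_2 ≅ Z^4, C_3 ≅ Z^1.

Boundary ∂_1: C_1 → C_0 is given by ∂[p,q] = [q] − [p].
This gives a 4×6 integer matrix of rank 3; reducing to Smith normal form yields diagonal entries (1,1,1).

Boundary ∂_2: C_2 → C_1 sends each 2-simplex [p,q,r] to [q,r] − [p,r] + [p,q]. For instance
  ∂acd = cd − ad + ac,
  ∂abc = bc − ac + ab.
As a 6×4 matrix over Z this has rank 3, with invariant factors (1,1,1).

∂_3: C_3 → C_2 sends each 3-simplex σ to the alternating sum Σ_i (−1)^i (σ with its i-th vertex removed). For instance
  ∂abcd = bcd − acd + abd − abc.
As a 4×1 matrix over Z this has rank 1, with invariant factors (1).

Now H_k = ker ∂_k / im ∂_{k+1}, so:

  H_0: rank C_0 − rank ∂_1 = 4 − 3 = 1, and the invariant factors of ∂_1 are all 1, so H_0 ≅ Z.
  H_1: rank ker ∂_1 − rank ∂_2 = (6 − 3) − 3 = 0, and the invariant factors of ∂_2 are all 1, so H_1 ≅ 0.
  H_2: rank ker ∂_2 − rank ∂_3 = (4 − 3) − 1 = 0, and the invariant factors of ∂_3 are all 1, so H_2 ≅ 0.
  H_3: rank ker ∂_3 − rank ∂_4 = (1 − 1) − 0 = 0, and there is no ∂_4, so H_3 ≅ 0.

As a check, the Euler characteristic is 4 − 6 + 4 − 1 = 1, which agrees with 1 − 0 + 0 − 0 = 1.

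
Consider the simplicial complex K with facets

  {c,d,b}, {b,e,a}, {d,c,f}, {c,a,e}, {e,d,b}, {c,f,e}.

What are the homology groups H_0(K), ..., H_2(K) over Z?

H_0 ≅ Z,  H_1 ≅ Z,  H_2 = 0.

Fix the vertex order a < b < c < d < e < f and write every simplex with vertices in increasing order. Then dim K = 2 and the simplices of K are:

  0-simplices (6): a, b, c, d, e, f
  1-simplices (12): ab, ac, ae, bc, bd, be, cd, ce, cf, de, df, ef
  2-simplices (6): abe, ace, bcd, bde, cdf, cef

Hence C_0 ≅ Z^6, C_1 ≅ Z^12, C_2 ≅ Z^6.

∂_1: C_1 → C_0 is given by ∂[p,q] = [q] − [p].
This gives a 6×12 integer matrix of rank 5; reducing to Smith normal form yields diagonal entries (1,1,1,1,1).

Boundary ∂_2: C_2 → C_1 maps a triangle to the signed sum of its edges. For instance
  ∂abe = be − ae + ab,
  ∂bcd = cd − bd + bc.
The resulting 12×6 matrix has rank 6, and its Smith normal form has invariant factors (1,1,1,1,1,1).

Reading off H_k = ker ∂_k / im ∂_{k+1}:

  H_0: rank C_0 − rank ∂_1 = 6 − 5 = 1, and the invariant factors of ∂_1 are all 1, so H_0 ≅ Z.
  H_1: rank ker ∂_1 − rank ∂_2 = (12 − 5) − 6 = 1, and the invariant factors of ∂_2 are all 1, so H_1 ≅ Z.
  H_2: rank ker ∂_2 − rank ∂_3 = (6 − 6) − 0 = 0, and there is no ∂_3, so H_2 ≅ 0.

As a check, the Euler characteristic is 6 − 12 + 6 = 0, which agrees with 1 − 1 + 0 = 0.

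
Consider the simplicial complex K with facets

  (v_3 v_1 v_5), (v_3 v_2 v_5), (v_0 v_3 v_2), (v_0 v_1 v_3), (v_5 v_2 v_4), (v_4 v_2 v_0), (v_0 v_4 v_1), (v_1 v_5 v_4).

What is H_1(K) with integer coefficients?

K has 6 vertices, 12 edges, 8 triangles.
rank ∂_1 = 5, rank ∂_2 = 7 ⇒ b_1 = 12 − 5 − 7 = 0; all invariant factors of ∂_2 are 1 so no torsion. So H_1 ≅ 0.

H_1 = 0.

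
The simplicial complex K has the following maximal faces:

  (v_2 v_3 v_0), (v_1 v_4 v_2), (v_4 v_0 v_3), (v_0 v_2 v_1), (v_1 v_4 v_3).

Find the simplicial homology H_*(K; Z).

H_0 = Z,  H_1 = Z,  H_2 = 0.

Take the total order v_0 < v_1 < v_2 < v_3 < v_4 on the vertex set. Then K (dimension 2) consists of the simplices:

  0-simplices (5): [v_0], [v_1], [v_2], [v_3], [v_4]
  1-simplices (10): [v_0,v_1], [v_0,v_2], [v_0,v_3], [v_0,v_4], [v_1,v_2], [v_1,v_3], [v_1,v_4], [v_2,v_3], [v_2,v_4], [v_3,v_4]
  2-simplices (5): [v_0,v_1,v_2], [v_0,v_2,v_3], [v_0,v_3,v_4], [v_1,v_2,v_4], [v_1,v_3,v_4]

Hence C_0 ≅ Z^5, C_1 ≅ Z^10, C_2 ≅ Z^5.

∂_1: C_1 → C_0 sends each edge [p,q] (with p < q) to q − p.
The resulting 5×10 matrix has rank 4, and its Smith normal form has invariant factors (1,1,1,1).

The boundary map ∂_2: C_2 → C_1 sends each 2-simplex [p,q,r] to [q,r] − [p,r] + [p,q]. For instance
  ∂[v_1,v_2,v_4] = [v_2,v_4] − [v_1,v_4] + [v_1,v_2],
  ∂[v_0,v_1,v_2] = [v_1,v_2] − [v_0,v_2] + [v_0,v_1].
This gives a 10×5 integer matrix of rank 5; reducing to Smith normal form yields diagonal entries (1,1,1,1,1).

From H_k ≅ ker(∂_k) / im(∂_{k+1}) we obtain:

  H_0: rank C_0 − rank ∂_1 = 5 − 4 = 1, and the invariant factors of ∂_1 are all 1, so H_0 ≅ Z.
  H_1: rank ker ∂_1 − rank ∂_2 = (10 − 4) − 5 = 1, and the invariant factors of ∂_2 are all 1, so H_1 ≅ Z.
  H_2: rank ker ∂_2 − rank ∂_3 = (5 − 5) − 0 = 0, and there is no ∂_3, so H_2 ≅ 0.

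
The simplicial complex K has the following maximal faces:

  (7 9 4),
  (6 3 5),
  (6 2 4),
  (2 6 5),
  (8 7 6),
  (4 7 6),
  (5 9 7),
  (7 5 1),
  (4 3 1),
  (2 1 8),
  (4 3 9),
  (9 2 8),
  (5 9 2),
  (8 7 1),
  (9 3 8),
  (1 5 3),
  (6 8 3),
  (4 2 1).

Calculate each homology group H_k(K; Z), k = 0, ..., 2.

Fix the vertex order 1 < 2 < 3 < 4 < 5 < 6 < 7 < 8 < 9 and write every simplex with vertices in increasing order. Then dim K = 2 and the simplices of K are:

  0-simplices (9): [1], [2], [3], [4], [5], [6], [7], [8], [9]
  1-simplices (27): (27 of them)
  2-simplices (18): [1,2,4], [1,2,8], [1,3,4], [1,3,5], [1,5,7], [1,7,8], [2,4,6], [2,5,6], [2,5,9], [2,8,9], [3,4,9], [3,5,6], [3,6,8], [3,8,9], [4,6,7], [4,7,9], [5,7,9], [6,7,8]

giving chain groups C_0 ≅ Z^9, C_1 ≅ Z^27, C_2 ≅ Z^18.

∂_1: C_1 → C_0 sends each edge [p,q] (with p < q) to q − p.
The 9×27 boundary matrix has rank 8 and Smith normal form diag(1,1,1,1,1,1,1,1).

Boundary ∂_2: C_2 → C_1 sends each 2-simplex [p,q,r] to [q,r] − [p,r] + [p,q]. For instance
  ∂[1,2,4] = [2,4] − [1,4] + [1,2],
  ∂[6,7,8] = [7,8] − [6,8] + [6,7].
As a 27×18 matrix over Z this has rank 17, with invariant factors (1,1,1,1,1,1,1,1,1,1,1,1,1,1,1,1,1).

Now H_k = ker ∂_k / im ∂_{k+1}, so:

  H_0: rank C_0 − rank ∂_1 = 9 − 8 = 1, and the invariant factors of ∂_1 are all 1, so H_0 = Z.
  H_1: rank ker ∂_1 − rank ∂_2 = (27 − 8) − 17 = 2, and the invariant factors of ∂_2 are all 1, so H_1 = Z^2.
  H_2: rank ker ∂_2 − rank ∂_3 = (18 − 17) − 0 = 1, and there is no ∂_3, so H_2 = Z.

H_0 ≅ Z,  H_1 ≅ Z^2,  H_2 ≅ Z.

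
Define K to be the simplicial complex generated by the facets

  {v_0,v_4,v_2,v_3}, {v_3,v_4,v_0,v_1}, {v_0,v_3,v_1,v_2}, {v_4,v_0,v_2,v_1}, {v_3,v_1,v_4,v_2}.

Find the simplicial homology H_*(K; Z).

Take the total order v_0 < v_1 < v_2 < v_3 < v_4 on the vertex set. Then K (dimension 3) consists of the simplices:

  0-simplices (5): [v_0], [v_1], [v_2], [v_3], [v_4]
  1-simplices (10): [v_0,v_1], [v_0,v_2], [v_0,v_3], [v_0,v_4], [v_1,v_2], [v_1,v_3], [v_1,v_4], [v_2,v_3], [v_2,v_4], [v_3,v_4]
  2-simplices (10): [v_0,v_1,v_2], [v_0,v_1,v_3], [v_0,v_1,v_4], [v_0,v_2,v_3], [v_0,v_2,v_4], [v_0,v_3,v_4], [v_1,v_2,v_3], [v_1,v_2,v_4], [v_1,v_3,v_4], [v_2,v_3,v_4]
  3-simplices (5): [v_0,v_1,v_2,v_3], [v_0,v_1,v_2,v_4], [v_0,v_1,v_3,v_4], [v_0,v_2,v_3,v_4], [v_1,v_2,v_3,v_4]

giving chain groups C_0 ≅ Z^5, C_1 ≅ Z^10, C_2 ≅ Z^10, C_3 ≅ Z^5.

Boundary ∂_1: C_1 → C_0 maps an edge to its endpoints' difference, ∂[p,q] = q − p.
This gives a 5×10 integer matrix of rank 4; reducing to Smith normal form yields diagonal entries (1,1,1,1).

Boundary ∂_2: C_2 → C_1 acts by ∂[p,q,r] = [q,r] − [p,r] + [p,q]. For instance
  ∂[v_0,v_3,v_4] = [v_3,v_4] − [v_0,v_4] + [v_0,v_3],
  ∂[v_2,v_3,v_4] = [v_3,v_4] − [v_2,v_4] + [v_2,v_3].
This gives a 10×10 integer matrix of rank 6; reducing to Smith normal form yields diagonal entries (1,1,1,1,1,1).

∂_3: C_3 → C_2 sends each 3-simplex σ to the alternating sum Σ_i (−1)^i (σ with its i-th vertex removed). For instance
  ∂[v_0,v_2,v_3,v_4] = [v_2,v_3,v_4] − [v_0,v_3,v_4] + [v_0,v_2,v_4] − [v_0,v_2,v_3],
  ∂[v_0,v_1,v_2,v_4] = [v_1,v_2,v_4] − [v_0,v_2,v_4] + [v_0,v_1,v_4] − [v_0,v_1,v_2].
As a 10×5 matrix over Z this has rank 4, with invariant factors (1,1,1,1).

Now H_k = ker ∂_k / im ∂_{k+1}, so:

  H_0: rank C_0 − rank ∂_1 = 5 − 4 = 1, and the invariant factors of ∂_1 are all 1, so H_0 ≅ Z.
  H_1: rank ker ∂_1 − rank ∂_2 = (10 − 4) − 6 = 0, and the invariant factors of ∂_2 are all 1, so H_1 ≅ 0.
  H_2: rank ker ∂_2 − rank ∂_3 = (10 − 6) − 4 = 0, and the invariant factors of ∂_3 are all 1, so H_2 ≅ 0.
  H_3: rank ker ∂_3 − rank ∂_4 = (5 − 4) − 0 = 1, and there is no ∂_4, so H_3 ≅ Z.

As a check, the Euler characteristic is 5 − 10 + 10 − 5 = 0, which agrees with 1 − 0 + 0 − 1 = 0.

H_0 = Z,  H_1 = 0,  H_2 = 0,  H_3 = Z.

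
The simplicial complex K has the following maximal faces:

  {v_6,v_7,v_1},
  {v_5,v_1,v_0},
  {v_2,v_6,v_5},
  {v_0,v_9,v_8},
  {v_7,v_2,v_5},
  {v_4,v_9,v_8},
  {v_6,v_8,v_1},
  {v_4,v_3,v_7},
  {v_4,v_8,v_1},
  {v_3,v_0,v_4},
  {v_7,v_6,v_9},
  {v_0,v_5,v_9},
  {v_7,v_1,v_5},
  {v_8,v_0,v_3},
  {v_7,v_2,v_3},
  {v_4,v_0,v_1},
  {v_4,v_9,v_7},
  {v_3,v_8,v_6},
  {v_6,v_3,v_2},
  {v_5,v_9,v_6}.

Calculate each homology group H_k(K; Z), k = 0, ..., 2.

H_0 = Z,  H_1 = Z ⊕ Z/2,  H_2 = 0.

Order the vertices as v_0 < v_1 < v_2 < v_3 < v_4 < v_5 < v_6 < v_7 < v_8 < v_9. Listing each simplex with vertices in this order, K has dimension 2 with simplices:

  0-simplices (10): [v_0], [v_1], [v_2], [v_3], [v_4], [v_5], [v_6], [v_7], [v_8], [v_9]
  1-simplices (30): (30 of them)
  2-simplices (20): (20 of them)

giving chain groups C_0 ≅ Z^10, C_1 ≅ Z^30, C_2 ≅ Z^20.

∂_1: C_1 → C_0 sends each edge [p,q] (with p < q) to q − p. For instance
  ∂[v_6,v_8] = [v_8] − [v_6].
This gives a 10×30 integer matrix of rank 9; reducing to Smith normal form yields diagonal entries (1,1,1,1,1,1,1,1,1).

∂_2: C_2 → C_1 acts by ∂[p,q,r] = [q,r] − [p,r] + [p,q]. For instance
  ∂[v_1,v_6,v_8] = [v_6,v_8] − [v_1,v_8] + [v_1,v_6],
  ∂[v_0,v_3,v_8] = [v_3,v_8] − [v_0,v_8] + [v_0,v_3].
As a 30×20 matrix over Z this has rank 20, with invariant factors (1,1,1,1,1,1,1,1,1,1,1,1,1,1,1,1,1,1,1,2).

From H_k ≅ ker(∂_k) / im(∂_{k+1}) we obtain:

  H_0: rank C_0 − rank ∂_1 = 10 − 9 = 1, and the invariant factors of ∂_1 are all 1, so H_0 = Z.
  H_1: rank ker ∂_1 − rank ∂_2 = (30 − 9) − 20 = 1, and ∂_2 has invariant factor 2 > 1, so H_1 = Z ⊕ Z/2.
  H_2: rank ker ∂_2 − rank ∂_3 = (20 − 20) − 0 = 0, and there is no ∂_3, so H_2 = 0.

As a check, the Euler characteristic is 10 − 30 + 20 = 0, which agrees with 1 − 1 + 0 = 0.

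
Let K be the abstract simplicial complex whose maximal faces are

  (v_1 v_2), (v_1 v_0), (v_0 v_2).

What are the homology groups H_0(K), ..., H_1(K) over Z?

H_0 ≅ Z,  H_1 ≅ Z.

Take the total order v_0 < v_1 < v_2 on the vertex set. Then K (dimension 1) consists of the simplices:

  0-simplices (3): [v_0], [v_1], [v_2]
  1-simplices (3): [v_0,v_1], [v_0,v_2], [v_1,v_2]

Hence C_0 ≅ Z^3, C_1 ≅ Z^3.

∂_1: C_1 → C_0 is given by ∂[p,q] = [q] − [p]. For instance
  ∂[v_1,v_2] = [v_2] − [v_1].
As a 3×3 matrix over Z this has rank 2, with invariant factors (1,1).

Reading off H_k = ker ∂_k / im ∂_{k+1}:

  H_0: rank C_0 − rank ∂_1 = 3 − 2 = 1, and the invariant factors of ∂_1 are all 1, so H_0 = Z.
  H_1: rank ker ∂_1 − rank ∂_2 = (3 − 2) − 0 = 1, and there is no ∂_2, so H_1 = Z.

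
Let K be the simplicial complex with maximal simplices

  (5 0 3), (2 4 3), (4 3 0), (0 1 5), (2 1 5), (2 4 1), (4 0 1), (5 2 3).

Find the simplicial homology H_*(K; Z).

Take the total order 0 < 1 < 2 < 3 < 4 < 5 on the vertex set. Then K (dimension 2) consists of the simplices:

  0-simplices (6): [0], [1], [2], [3], [4], [5]
  1-simplices (12): [0,1], [0,3], [0,4], [0,5], [1,2], [1,4], [1,5], [2,3], [2,4], [2,5], [3,4], [3,5]
  2-simplices (8): [0,1,4], [0,1,5], [0,3,4], [0,3,5], [1,2,4], [1,2,5], [2,3,4], [2,3,5]

Hence C_0 ≅ Z^6, C_1 ≅ Z^12, C_2 ≅ Z^8.

The boundary map ∂_1: C_1 → C_0 sends each edge [p,q] (with p < q) to q − p.
The 6×12 boundary matrix has rank 5 and Smith normal form diag(1,1,1,1,1).

∂_2: C_2 → C_1 sends each 2-simplex [p,q,r] to [q,r] − [p,r] + [p,q]. For instance
  ∂[2,3,5] = [3,5] − [2,5] + [2,3],
  ∂[0,1,5] = [1,5] − [0,5] + [0,1].
The resulting 12×8 matrix has rank 7, and its Smith normal form has invariant factors (1,1,1,1,1,1,1).

Now H_k = ker ∂_k / im ∂_{k+1}, so:

  H_0: rank C_0 − rank ∂_1 = 6 − 5 = 1, and the invariant factors of ∂_1 are all 1, so H_0 = Z.
  H_1: rank ker ∂_1 − rank ∂_2 = (12 − 5) − 7 = 0, and the invariant factors of ∂_2 are all 1, so H_1 = 0.
  H_2: rank ker ∂_2 − rank ∂_3 = (8 − 7) − 0 = 1, and there is no ∂_3, so H_2 = Z.

H_0 ≅ Z,  H_1 = 0,  H_2 ≅ Z.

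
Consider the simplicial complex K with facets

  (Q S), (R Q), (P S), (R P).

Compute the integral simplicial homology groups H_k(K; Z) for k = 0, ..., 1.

H_0 ≅ Z,  H_1 ≅ Z.

Order the vertices as P < Q < R < S. Listing each simplex with vertices in this order, K has dimension 1 with simplices:

  0-simplices (4): P, Q, R, S
  1-simplices (4): PR, PS, QR, QS

giving chain groups C_0 ≅ Z^4, C_1 ≅ Z^4.

∂_1: C_1 → C_0 is given by ∂[p,q] = [q] − [p]. For instance
  ∂PR = R − P.
This gives a 4×4 integer matrix of rank 3; reducing to Smith normal form yields diagonal entries (1,1,1).

Computing H_k = (kernel of ∂_k) / (image of ∂_{k+1}):

  H_0: rank C_0 − rank ∂_1 = 4 − 3 = 1, and the invariant factors of ∂_1 are all 1, so H_0 = Z.
  H_1: rank ker ∂_1 − rank ∂_2 = (4 − 3) − 0 = 1, and there is no ∂_2, so H_1 = Z.

As a check, the Euler characteristic is 4 − 4 = 0, which agrees with 1 − 1 = 0.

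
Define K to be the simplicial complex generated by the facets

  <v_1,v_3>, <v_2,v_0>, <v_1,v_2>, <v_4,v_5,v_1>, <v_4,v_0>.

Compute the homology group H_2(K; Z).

K has 6 vertices, 7 edges, 1 triangle.
rank ∂_2 = 1, rank ∂_3 = 0 ⇒ b_2 = 1 − 1 − 0 = 0. So H_2 ≅ 0.

H_2 = 0.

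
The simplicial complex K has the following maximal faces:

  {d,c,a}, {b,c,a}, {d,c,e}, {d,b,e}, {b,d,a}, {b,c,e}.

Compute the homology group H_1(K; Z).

H_1 ≅ 0.

We work with the vertex ordering a < b < c < d < e. The simplices of K, each written with vertices in increasing order, are:

  0-simplices (5): a, b, c, d, e
  1-simplices (9): ab, ac, ad, bc, bd, be, cd, ce, de
  2-simplices (6): abc, abd, acd, bce, bde, cde

Hence C_0 ≅ Z^5, C_1 ≅ Z^9, C_2 ≅ Z^6.

Boundary ∂_1: C_1 → C_0 is given by ∂[p,q] = [q] − [p].
As a 5×9 matrix over Z this has rank 4, with invariant factors (1,1,1,1).

The boundary map ∂_2: C_2 → C_1 maps a triangle to the signed sum of its edges. For instance
  ∂bde = de − be + bd,
  ∂acd = cd − ad + ac.
The 9×6 boundary matrix has rank 5 and Smith normal form diag(1,1,1,1,1).

From H_k ≅ ker(∂_k) / im(∂_{k+1}) we obtain:

  H_1: rank ker ∂_1 − rank ∂_2 = (9 − 4) − 5 = 0, and the invariant factors of ∂_2 are all 1, so H_1 ≅ 0.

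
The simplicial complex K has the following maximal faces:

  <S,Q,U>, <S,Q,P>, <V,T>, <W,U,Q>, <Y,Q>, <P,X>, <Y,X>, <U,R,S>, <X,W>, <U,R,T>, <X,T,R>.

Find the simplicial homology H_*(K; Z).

H_0 ≅ Z,  H_1 ≅ Z^3,  H_2 = 0.

Take the total order P < Q < R < S < T < U < V < W < X < Y on the vertex set. Then K (dimension 2) consists of the simplices:

  0-simplices (10): P, Q, R, S, T, U, V, W, X, Y
  1-simplices (18): PQ, PS, PX, QS, QU, QW, QY, RS, RT, RU, RX, SU, TU, TV, TX, UW, WX, XY
  2-simplices (6): PQS, QSU, QUW, RSU, RTU, RTX

Hence C_0 ≅ Z^10, C_1 ≅ Z^18, C_2 ≅ Z^6.

Boundary ∂_1: C_1 → C_0 maps an edge to its endpoints' difference, ∂[p,q] = q − p. For instance
  ∂PS = S − P.
The 10×18 boundary matrix has rank 9 and Smith normal form diag(1,1,1,1,1,1,1,1,1).

The boundary map ∂_2: C_2 → C_1 acts by ∂[p,q,r] = [q,r] − [p,r] + [p,q]. For instance
  ∂QUW = UW − QW + QU,
  ∂QSU = SU − QU + QS.
As a 18×6 matrix over Z this has rank 6, with invariant factors (1,1,1,1,1,1).

Computing H_k = (kernel of ∂_k) / (image of ∂_{k+1}):

  H_0: rank C_0 − rank ∂_1 = 10 − 9 = 1, and the invariant factors of ∂_1 are all 1, so H_0 = Z.
  H_1: rank ker ∂_1 − rank ∂_2 = (18 − 9) − 6 = 3, and the invariant factors of ∂_2 are all 1, so H_1 = Z^3.
  H_2: rank ker ∂_2 − rank ∂_3 = (6 − 6) − 0 = 0, and there is no ∂_3, so H_2 = 0.

As a check, the Euler characteristic is 10 − 18 + 6 = -2, which agrees with 1 − 3 + 0 = -2.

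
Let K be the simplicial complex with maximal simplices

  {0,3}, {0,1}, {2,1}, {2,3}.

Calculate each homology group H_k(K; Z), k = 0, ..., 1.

H_0 = Z,  H_1 = Z.

K has 4 vertices, 4 edges.
rank ∂_0 = 0, rank ∂_1 = 3 ⇒ b_0 = 4 − 0 − 3 = 1; all invariant factors of ∂_1 are 1 so no torsion. So H_0 ≅ Z.
rank ∂_1 = 3, rank ∂_2 = 0 ⇒ b_1 = 4 − 3 − 0 = 1. So H_1 ≅ Z.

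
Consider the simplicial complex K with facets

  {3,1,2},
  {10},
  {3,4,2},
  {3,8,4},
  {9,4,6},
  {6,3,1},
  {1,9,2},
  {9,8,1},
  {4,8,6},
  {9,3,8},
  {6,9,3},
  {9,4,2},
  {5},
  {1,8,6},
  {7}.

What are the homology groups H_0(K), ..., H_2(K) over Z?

We work with the vertex ordering 1 < 2 < 3 < 4 < 5 < 6 < 7 < 8 < 9 < 10. The simplices of K, each written with vertices in increasing order, are:

  0-simplices (10): [1], [2], [3], [4], [5], [6], [7], [8], [9], [10]
  1-simplices (18): [1,2], [1,3], [1,6], [1,8], [1,9], [2,3], [2,4], [2,9], [3,4], [3,6], [3,8], [3,9], [4,6], [4,8], [4,9], [6,8], [6,9], [8,9]
  2-simplices (12): [1,2,3], [1,2,9], [1,3,6], [1,6,8], [1,8,9], [2,3,4], [2,4,9], [3,4,8], [3,6,9], [3,8,9], [4,6,8], [4,6,9]

so the chain groups are C_0 ≅ Z^10, C_1 ≅ Z^18, C_2 ≅ Z^12.

The boundary map ∂_1: C_1 → C_0 sends each edge [p,q] (with p < q) to q − p.
As a 10×18 matrix over Z this has rank 6, with invariant factors (1,1,1,1,1,1).

Boundary ∂_2: C_2 → C_1 sends each 2-simplex [p,q,r] to [q,r] − [p,r] + [p,q]. For instance
  ∂[1,2,9] = [2,9] − [1,9] + [1,2],
  ∂[1,6,8] = [6,8] − [1,8] + [1,6].
As a 18×12 matrix over Z this has rank 12, with invariant factors (1,1,1,1,1,1,1,1,1,1,1,2).

Reading off H_k = ker ∂_k / im ∂_{k+1}:

  H_0: rank C_0 − rank ∂_1 = 10 − 6 = 4, and the invariant factors of ∂_1 are all 1, so H_0 ≅ Z^4.
  H_1: rank ker ∂_1 − rank ∂_2 = (18 − 6) − 12 = 0, and ∂_2 has invariant factor 2 > 1, so H_1 ≅ Z/2Z.
  H_2: rank ker ∂_2 − rank ∂_3 = (12 − 12) − 0 = 0, and there is no ∂_3, so H_2 ≅ 0.

H_0 ≅ Z^4,  H_1 ≅ Z/2Z,  H_2 = 0.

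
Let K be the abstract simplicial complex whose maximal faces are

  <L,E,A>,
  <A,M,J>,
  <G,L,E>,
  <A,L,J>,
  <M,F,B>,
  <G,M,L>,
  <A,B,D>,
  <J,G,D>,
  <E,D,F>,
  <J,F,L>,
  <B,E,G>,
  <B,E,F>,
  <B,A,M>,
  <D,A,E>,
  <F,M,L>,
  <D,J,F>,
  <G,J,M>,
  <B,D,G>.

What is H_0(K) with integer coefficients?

H_0 = Z.

Take the total order A < B < D < E < F < G < J < L < M on the vertex set. Then K (dimension 2) consists of the simplices:

  0-simplices (9): A, B, D, E, F, G, J, L, M
  1-simplices (27): AB, AD, AE, AJ, AL, AM, BD, BE, BF, BG, BM, DE, DF, DG, DJ, EF, EG, EL, FJ, FL, FM, GJ, GL, GM, JL, JM, LM
  2-simplices (18): ABD, ABM, ADE, AEL, AJL, AJM, BDG, BEF, BEG, BFM, DEF, DFJ, DGJ, EGL, FJL, FLM, GJM, GLM

Hence C_0 ≅ Z^9, C_1 ≅ Z^27, C_2 ≅ Z^18.

∂_1: C_1 → C_0 is given by ∂[p,q] = [q] − [p].
This gives a 9×27 integer matrix of rank 8; reducing to Smith normal form yields diagonal entries (1,1,1,1,1,1,1,1).

Boundary ∂_2: C_2 → C_1 sends each 2-simplex [p,q,r] to [q,r] − [p,r] + [p,q]. For instance
  ∂DEF = EF − DF + DE,
  ∂ADE = DE − AE + AD.
As a 27×18 matrix over Z this has rank 18, with invariant factors (1,1,1,1,1,1,1,1,1,1,1,1,1,1,1,1,1,2).

Reading off H_k = ker ∂_k / im ∂_{k+1}:

  H_0: rank C_0 − rank ∂_1 = 9 − 8 = 1, and the invariant factors of ∂_1 are all 1, so H_0 ≅ Z.

(K is a triangulation of the Klein bottle.)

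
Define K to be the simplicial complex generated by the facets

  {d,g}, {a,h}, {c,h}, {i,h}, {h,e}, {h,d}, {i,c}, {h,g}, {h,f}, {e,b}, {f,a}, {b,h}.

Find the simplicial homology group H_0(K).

We work with the vertex ordering a < b < c < d < e < f < g < h < i. The simplices of K, each written with vertices in increasing order, are:

  0-simplices (9): a, b, c, d, e, f, g, h, i
  1-simplices (12): af, ah, be, bh, ch, ci, dg, dh, eh, fh, gh, hi

Hence C_0 ≅ Z^9, C_1 ≅ Z^12.

∂_1: C_1 → C_0 maps an edge to its endpoints' difference, ∂[p,q] = q − p. For instance
  ∂dh = h − d.
The 9×12 boundary matrix has rank 8 and Smith normal form diag(1,1,1,1,1,1,1,1).

Reading off H_k = ker ∂_k / im ∂_{k+1}:

  H_0: rank C_0 − rank ∂_1 = 9 − 8 = 1, and the invariant factors of ∂_1 are all 1, so H_0 ≅ Z.

(K is a triangulation of a wedge of 4 circles.)

H_0 ≅ Z.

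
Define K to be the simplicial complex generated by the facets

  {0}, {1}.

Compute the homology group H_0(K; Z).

Take the total order 0 < 1 on the vertex set. Then K (dimension 0) consists of the simplices:

  0-simplices (2): [0], [1]

so the chain groups are C_0 ≅ Z^2.

Reading off H_k = ker ∂_k / im ∂_{k+1}:

  H_0: rank C_0 − rank ∂_1 = 2 − 0 = 2, and there is no ∂_1, so H_0 ≅ Z^2.

(K is a triangulation of a set of 2 points.)

H_0 ≅ Z^2.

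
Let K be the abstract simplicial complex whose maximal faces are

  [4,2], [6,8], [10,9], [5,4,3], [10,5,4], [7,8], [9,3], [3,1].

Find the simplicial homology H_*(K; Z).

H_0 = Z^2,  H_1 = Z,  H_2 = 0.

Order the vertices as 1 < 2 < 3 < 4 < 5 < 6 < 7 < 8 < 9 < 10. Listing each simplex with vertices in this order, K has dimension 2 with simplices:

  0-simplices (10): [1], [2], [3], [4], [5], [6], [7], [8], [9], [10]
  1-simplices (11): [1,3], [2,4], [3,4], [3,5], [3,9], [4,5], [4,10], [5,10], [6,8], [7,8], [9,10]
  2-simplices (2): [3,4,5], [4,5,10]

Hence C_0 ≅ Z^10, C_1 ≅ Z^11, C_2 ≅ Z^2.

Boundary ∂_1: C_1 → C_0 maps an edge to its endpoints' difference, ∂[p,q] = q − p.
As a 10×11 matrix over Z this has rank 8, with invariant factors (1,1,1,1,1,1,1,1).

∂_2: C_2 → C_1 acts by ∂[p,q,r] = [q,r] − [p,r] + [p,q]. For instance
  ∂[3,4,5] = [4,5] − [3,5] + [3,4],
  ∂[4,5,10] = [5,10] − [4,10] + [4,5].
As a 11×2 matrix over Z this has rank 2, with invariant factors (1,1).

Reading off H_k = ker ∂_k / im ∂_{k+1}:

  H_0: rank C_0 − rank ∂_1 = 10 − 8 = 2, and the invariant factors of ∂_1 are all 1, so H_0 ≅ Z^2.
  H_1: rank ker ∂_1 − rank ∂_2 = (11 − 8) − 2 = 1, and the invariant factors of ∂_2 are all 1, so H_1 ≅ Z.
  H_2: rank ker ∂_2 − rank ∂_3 = (2 − 2) − 0 = 0, and there is no ∂_3, so H_2 ≅ 0.

As a check, the Euler characteristic is 10 − 11 + 2 = 1, which agrees with 2 − 1 + 0 = 1.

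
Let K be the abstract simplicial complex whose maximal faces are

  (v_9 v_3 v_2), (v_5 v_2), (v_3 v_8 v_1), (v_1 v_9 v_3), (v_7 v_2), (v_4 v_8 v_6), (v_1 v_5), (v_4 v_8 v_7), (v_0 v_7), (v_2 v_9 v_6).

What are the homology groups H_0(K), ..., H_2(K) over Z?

We work with the vertex ordering v_0 < v_1 < v_2 < v_3 < v_4 < v_5 < v_6 < v_7 < v_8 < v_9. The simplices of K, each written with vertices in increasing order, are:

  0-simplices (10): [v_0], [v_1], [v_2], [v_3], [v_4], [v_5], [v_6], [v_7], [v_8], [v_9]
  1-simplices (18): (18 of them)
  2-simplices (6): [v_1,v_3,v_8], [v_1,v_3,v_9], [v_2,v_3,v_9], [v_2,v_6,v_9], [v_4,v_6,v_8], [v_4,v_7,v_8]

giving chain groups C_0 ≅ Z^10, C_1 ≅ Z^18, C_2 ≅ Z^6.

Boundary ∂_1: C_1 → C_0 is given by ∂[p,q] = [q] − [p].
This gives a 10×18 integer matrix of rank 9; reducing to Smith normal form yields diagonal entries (1,1,1,1,1,1,1,1,1).

∂_2: C_2 → C_1 acts by ∂[p,q,r] = [q,r] − [p,r] + [p,q]. For instance
  ∂[v_1,v_3,v_9] = [v_3,v_9] − [v_1,v_9] + [v_1,v_3],
  ∂[v_1,v_3,v_8] = [v_3,v_8] − [v_1,v_8] + [v_1,v_3].
This gives a 18×6 integer matrix of rank 6; reducing to Smith normal form yields diagonal entries (1,1,1,1,1,1).

Now H_k = ker ∂_k / im ∂_{k+1}, so:

  H_0: rank C_0 − rank ∂_1 = 10 − 9 = 1, and the invariant factors of ∂_1 are all 1, so H_0 ≅ Z.
  H_1: rank ker ∂_1 − rank ∂_2 = (18 − 9) − 6 = 3, and the invariant factors of ∂_2 are all 1, so H_1 ≅ Z^3.
  H_2: rank ker ∂_2 − rank ∂_3 = (6 − 6) − 0 = 0, and there is no ∂_3, so H_2 ≅ 0.

H_0 ≅ Z,  H_1 ≅ Z^3,  H_2 = 0.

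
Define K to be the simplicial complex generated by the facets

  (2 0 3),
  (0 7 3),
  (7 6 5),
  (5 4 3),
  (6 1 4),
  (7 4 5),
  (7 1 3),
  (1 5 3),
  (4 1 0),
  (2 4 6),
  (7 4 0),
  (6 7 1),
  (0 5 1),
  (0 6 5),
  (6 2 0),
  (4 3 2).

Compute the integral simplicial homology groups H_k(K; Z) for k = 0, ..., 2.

Take the total order 0 < 1 < 2 < 3 < 4 < 5 < 6 < 7 on the vertex set. Then K (dimension 2) consists of the simplices:

  0-simplices (8): [0], [1], [2], [3], [4], [5], [6], [7]
  1-simplices (24): (24 of them)
  2-simplices (16): [0,1,4], [0,1,5], [0,2,3], [0,2,6], [0,3,7], [0,4,7], [0,5,6], [1,3,5], [1,3,7], [1,4,6], [1,6,7], [2,3,4], [2,4,6], [3,4,5], [4,5,7], [5,6,7]

giving chain groups C_0 ≅ Z^8, C_1 ≅ Z^24, C_2 ≅ Z^16.

∂_1: C_1 → C_0 is given by ∂[p,q] = [q] − [p]. For instance
  ∂[4,6] = [6] − [4].
The resulting 8×24 matrix has rank 7, and its Smith normal form has invariant factors (1,1,1,1,1,1,1).

∂_2: C_2 → C_1 sends each 2-simplex [p,q,r] to [q,r] − [p,r] + [p,q]. For instance
  ∂[0,4,7] = [4,7] − [0,7] + [0,4],
  ∂[1,6,7] = [6,7] − [1,7] + [1,6].
The 24×16 boundary matrix has rank 15 and Smith normal form diag(1,1,1,1,1,1,1,1,1,1,1,1,1,1,1).

Now H_k = ker ∂_k / im ∂_{k+1}, so:

  H_0: rank C_0 − rank ∂_1 = 8 − 7 = 1, and the invariant factors of ∂_1 are all 1, so H_0 = Z.
  H_1: rank ker ∂_1 − rank ∂_2 = (24 − 7) − 15 = 2, and the invariant factors of ∂_2 are all 1, so H_1 = Z^2.
  H_2: rank ker ∂_2 − rank ∂_3 = (16 − 15) − 0 = 1, and there is no ∂_3, so H_2 = Z.

As a check, the Euler characteristic is 8 − 24 + 16 = 0, which agrees with 1 − 2 + 1 = 0.
(K is a triangulation of the torus T^2.)

H_0 = Z,  H_1 = Z^2,  H_2 = Z.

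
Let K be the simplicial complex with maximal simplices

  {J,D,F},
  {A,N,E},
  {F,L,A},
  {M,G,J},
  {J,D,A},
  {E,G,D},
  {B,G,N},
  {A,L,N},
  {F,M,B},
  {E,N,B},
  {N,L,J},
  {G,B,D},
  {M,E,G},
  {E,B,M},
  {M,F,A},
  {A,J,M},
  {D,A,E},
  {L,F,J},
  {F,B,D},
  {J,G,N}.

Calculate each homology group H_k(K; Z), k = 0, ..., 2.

We work with the vertex ordering A < B < D < E < F < G < J < L < M < N. The simplices of K, each written with vertices in increasing order, are:

  0-simplices (10): A, B, D, E, F, G, J, L, M, N
  1-simplices (30): AD, AE, AF, AJ, AL, AM, AN, BD, BE, BF, BG, BM, BN, DE, DF, DG, DJ, EG, EM, EN, FJ, FL, FM, GJ, GM, GN, JL, JM, JN, LN
  2-simplices (20): ADE, ADJ, AEN, AFL, AFM, AJM, ALN, BDF, BDG, BEM, BEN, BFM, BGN, DEG, DFJ, EGM, FJL, GJM, GJN, JLN

so the chain groups are C_0 ≅ Z^10, C_1 ≅ Z^30, C_2 ≅ Z^20.

The boundary map ∂_1: C_1 → C_0 sends each edge [p,q] (with p < q) to q − p.
The resulting 10×30 matrix has rank 9, and its Smith normal form has invariant factors (1,1,1,1,1,1,1,1,1).

Boundary ∂_2: C_2 → C_1 maps a triangle to the signed sum of its edges. For instance
  ∂ADE = DE − AE + AD,
  ∂GJM = JM − GM + GJ.
As a 30×20 matrix over Z this has rank 20, with invariant factors (1,1,1,1,1,1,1,1,1,1,1,1,1,1,1,1,1,1,1,2).

From H_k ≅ ker(∂_k) / im(∂_{k+1}) we obtain:

  H_0: rank C_0 − rank ∂_1 = 10 − 9 = 1, and the invariant factors of ∂_1 are all 1, so H_0 = Z.
  H_1: rank ker ∂_1 − rank ∂_2 = (30 − 9) − 20 = 1, and ∂_2 has invariant factor 2 > 1, so H_1 = Z ⊕ Z/2Z.
  H_2: rank ker ∂_2 − rank ∂_3 = (20 − 20) − 0 = 0, and there is no ∂_3, so H_2 = 0.

As a check, the Euler characteristic is 10 − 30 + 20 = 0, which agrees with 1 − 1 + 0 = 0.
(K is a triangulation of the Klein bottle.)

H_0 = Z,  H_1 = Z ⊕ Z/2Z,  H_2 = 0.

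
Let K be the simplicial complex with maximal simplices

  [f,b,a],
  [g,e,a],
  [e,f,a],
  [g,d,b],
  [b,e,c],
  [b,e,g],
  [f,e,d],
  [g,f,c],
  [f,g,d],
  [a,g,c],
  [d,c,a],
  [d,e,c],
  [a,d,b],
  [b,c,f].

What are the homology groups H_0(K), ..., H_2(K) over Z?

K has 7 vertices, 21 edges, 14 triangles.
rank ∂_0 = 0, rank ∂_1 = 6 ⇒ b_0 = 7 − 0 − 6 = 1; all invariant factors of ∂_1 are 1 so no torsion. So H_0 ≅ Z.
rank ∂_1 = 6, rank ∂_2 = 13 ⇒ b_1 = 21 − 6 − 13 = 2; all invariant factors of ∂_2 are 1 so no torsion. So H_1 ≅ Z^2.
rank ∂_2 = 13, rank ∂_3 = 0 ⇒ b_2 = 14 − 13 − 0 = 1. So H_2 ≅ Z.

H_0 = Z,  H_1 = Z^2,  H_2 = Z.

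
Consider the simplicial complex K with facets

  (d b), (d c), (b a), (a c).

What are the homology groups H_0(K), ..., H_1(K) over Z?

H_0 ≅ Z,  H_1 ≅ Z.

We work with the vertex ordering a < b < c < d. The simplices of K, each written with vertices in increasing order, are:

  0-simplices (4): a, b, c, d
  1-simplices (4): ab, ac, bd, cd

giving chain groups C_0 ≅ Z^4, C_1 ≅ Z^4.

Boundary ∂_1: C_1 → C_0 is given by ∂[p,q] = [q] − [p]. For instance
  ∂ac = c − a.
As a 4×4 matrix over Z this has rank 3, with invariant factors (1,1,1).

Computing H_k = (kernel of ∂_k) / (image of ∂_{k+1}):

  H_0: rank C_0 − rank ∂_1 = 4 − 3 = 1, and the invariant factors of ∂_1 are all 1, so H_0 = Z.
  H_1: rank ker ∂_1 − rank ∂_2 = (4 − 3) − 0 = 1, and there is no ∂_2, so H_1 = Z.

(K is a triangulation of the circle S^1.)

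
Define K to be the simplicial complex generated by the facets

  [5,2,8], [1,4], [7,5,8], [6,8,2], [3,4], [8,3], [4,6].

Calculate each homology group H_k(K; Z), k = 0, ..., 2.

H_0 = Z,  H_1 = Z,  H_2 = 0.

We work with the vertex ordering 1 < 2 < 3 < 4 < 5 < 6 < 7 < 8. The simplices of K, each written with vertices in increasing order, are:

  0-simplices (8): [1], [2], [3], [4], [5], [6], [7], [8]
  1-simplices (11): [1,4], [2,5], [2,6], [2,8], [3,4], [3,8], [4,6], [5,7], [5,8], [6,8], [7,8]
  2-simplices (3): [2,5,8], [2,6,8], [5,7,8]

so the chain groups are C_0 ≅ Z^8, C_1 ≅ Z^11, C_2 ≅ Z^3.

The boundary map ∂_1: C_1 → C_0 sends each edge [p,q] (with p < q) to q − p. For instance
  ∂[2,5] = [5] − [2].
This gives a 8×11 integer matrix of rank 7; reducing to Smith normal form yields diagonal entries (1,1,1,1,1,1,1).

The boundary map ∂_2: C_2 → C_1 sends each 2-simplex [p,q,r] to [q,r] − [p,r] + [p,q]. For instance
  ∂[2,6,8] = [6,8] − [2,8] + [2,6],
  ∂[5,7,8] = [7,8] − [5,8] + [5,7].
As a 11×3 matrix over Z this has rank 3, with invariant factors (1,1,1).

Now H_k = ker ∂_k / im ∂_{k+1}, so:

  H_0: rank C_0 − rank ∂_1 = 8 − 7 = 1, and the invariant factors of ∂_1 are all 1, so H_0 ≅ Z.
  H_1: rank ker ∂_1 − rank ∂_2 = (11 − 7) − 3 = 1, and the invariant factors of ∂_2 are all 1, so H_1 ≅ Z.
  H_2: rank ker ∂_2 − rank ∂_3 = (3 − 3) − 0 = 0, and there is no ∂_3, so H_2 ≅ 0.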